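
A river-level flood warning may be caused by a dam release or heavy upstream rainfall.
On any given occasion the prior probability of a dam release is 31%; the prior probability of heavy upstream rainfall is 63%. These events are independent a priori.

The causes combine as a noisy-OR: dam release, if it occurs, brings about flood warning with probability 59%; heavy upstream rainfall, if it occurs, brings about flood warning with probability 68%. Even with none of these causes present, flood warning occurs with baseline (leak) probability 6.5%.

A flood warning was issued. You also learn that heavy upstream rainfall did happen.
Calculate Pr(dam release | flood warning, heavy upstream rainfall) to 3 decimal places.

Under noisy-OR, P(flood warning | causes) = 1 − (1−0.065)·∏(1−qᵢ) over the active causes.
P(flood warning | heavy upstream rainfall) = 0.7008*0.69 + 0.877328*0.31 = 0.483552 + 0.271972 = 0.755524
Restricting to configurations with dam release present: 0.877328*0.31 = 0.271972.
P(dam release | flood warning, heavy upstream rainfall) = 0.271972 / 0.755524 ≈ 0.360

Pr(dam release | flood warning, heavy upstream rainfall) ≈ 0.360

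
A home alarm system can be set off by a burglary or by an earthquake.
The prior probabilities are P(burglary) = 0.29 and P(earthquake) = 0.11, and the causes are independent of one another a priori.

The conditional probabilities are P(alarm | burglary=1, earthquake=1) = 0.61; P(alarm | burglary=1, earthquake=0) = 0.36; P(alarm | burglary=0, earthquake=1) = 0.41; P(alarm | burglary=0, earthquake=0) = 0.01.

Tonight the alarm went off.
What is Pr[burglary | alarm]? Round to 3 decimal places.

Pr[burglary | alarm] ≈ 0.746

P(alarm) = 0.01*0.71*0.89 + 0.41*0.71*0.11 + 0.36*0.29*0.89 + 0.61*0.29*0.11 = 0.006319 + 0.032021 + 0.092916 + 0.019459 = 0.150715
Of this, 0.112375 comes from 0.092916 + 0.019459 (the burglary=true cases).
P(burglary | alarm) = 0.112375 / 0.150715 ≈ 0.746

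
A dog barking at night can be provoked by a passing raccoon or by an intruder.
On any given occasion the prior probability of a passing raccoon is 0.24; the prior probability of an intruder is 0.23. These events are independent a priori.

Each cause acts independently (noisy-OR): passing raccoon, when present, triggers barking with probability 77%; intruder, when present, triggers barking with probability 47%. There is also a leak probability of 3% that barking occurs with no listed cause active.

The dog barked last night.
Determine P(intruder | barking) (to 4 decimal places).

Under noisy-OR, P(barking | causes) = 1 − (1−0.03)·∏(1−qᵢ) over the active causes.
P(barking) = 0.03·0.76·0.77 + 0.4859·0.76·0.23 + 0.7769·0.24·0.77 + 0.881757·0.24·0.23 = 0.017556 + 0.084935 + 0.143571 + 0.048673 = 0.294735
Restricting to configurations with intruder present: 0.084935 + 0.048673 = 0.133608.
Hence the posterior is 0.133608/0.294735 ≈ 0.4533.

P(intruder | barking) ≈ 0.4533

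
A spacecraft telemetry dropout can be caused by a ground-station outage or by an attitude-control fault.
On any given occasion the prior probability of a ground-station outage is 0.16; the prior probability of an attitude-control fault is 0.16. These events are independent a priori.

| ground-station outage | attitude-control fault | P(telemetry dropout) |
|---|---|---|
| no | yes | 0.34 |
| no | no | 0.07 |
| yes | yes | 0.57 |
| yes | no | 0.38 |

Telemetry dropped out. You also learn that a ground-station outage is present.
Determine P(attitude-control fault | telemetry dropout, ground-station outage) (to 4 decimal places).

P(telemetry dropout | ground-station outage) = 0.38*0.84 + 0.57*0.16 = 0.319200 + 0.091200 = 0.410400
Of this, 0.091200 comes from 0.57*0.16 (the attitude-control fault=true cases).
So P(attitude-control fault | telemetry dropout, ground-station outage) = 0.091200/0.410400 ≈ 0.2222.

P(attitude-control fault | telemetry dropout, ground-station outage) ≈ 0.2222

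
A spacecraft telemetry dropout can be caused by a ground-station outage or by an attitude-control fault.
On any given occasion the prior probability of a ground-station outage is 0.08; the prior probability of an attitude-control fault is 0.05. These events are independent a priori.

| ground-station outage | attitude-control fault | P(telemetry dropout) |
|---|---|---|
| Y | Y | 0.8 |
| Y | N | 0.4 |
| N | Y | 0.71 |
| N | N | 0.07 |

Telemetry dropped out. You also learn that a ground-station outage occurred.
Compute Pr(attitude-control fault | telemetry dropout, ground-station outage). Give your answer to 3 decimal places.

P(telemetry dropout | ground-station outage) = 0.4*0.95 + 0.8*0.05 = 0.380000 + 0.040000 = 0.420000
The attitude-control fault-present share is 0.8*0.05 = 0.040000.
Hence the posterior is 0.040000/0.420000 ≈ 0.095.

Pr(attitude-control fault | telemetry dropout, ground-station outage) ≈ 0.095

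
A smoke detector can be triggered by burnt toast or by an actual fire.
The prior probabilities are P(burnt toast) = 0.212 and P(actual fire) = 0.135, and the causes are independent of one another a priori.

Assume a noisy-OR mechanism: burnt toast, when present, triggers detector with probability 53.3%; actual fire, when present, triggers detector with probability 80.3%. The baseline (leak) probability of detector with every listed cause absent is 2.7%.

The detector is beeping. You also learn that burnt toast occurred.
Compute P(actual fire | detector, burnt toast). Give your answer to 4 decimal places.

P(actual fire | detector, burnt toast) ≈ 0.2066

Under noisy-OR, P(detector | causes) = 1 − (1−0.027)·∏(1−qᵢ) over the active causes.
Enumerate both values of actual fire and weight by the priors:
  P(detector | burnt toast) = 0.545609×0.865 + 0.910485×0.135
        = 0.471952 + 0.122915 = 0.594867
The terms with actual fire present sum to 0.122915, so
  P(actual fire | detector, burnt toast) = 0.122915 / 0.594867 ≈ 0.2066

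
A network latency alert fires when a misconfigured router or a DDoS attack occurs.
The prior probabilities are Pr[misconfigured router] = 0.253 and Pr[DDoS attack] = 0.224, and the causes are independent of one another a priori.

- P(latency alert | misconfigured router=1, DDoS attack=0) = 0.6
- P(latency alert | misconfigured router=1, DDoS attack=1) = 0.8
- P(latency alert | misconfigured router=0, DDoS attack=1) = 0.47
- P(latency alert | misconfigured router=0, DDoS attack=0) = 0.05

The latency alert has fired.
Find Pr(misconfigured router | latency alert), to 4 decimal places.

Enumerate the 4 (misconfigured router, DDoS attack) configurations and weight by the priors:
  P(latency alert) = 0.05×0.747×0.776 + 0.47×0.747×0.224 + 0.6×0.253×0.776 + 0.8×0.253×0.224
        = 0.028984 + 0.078644 + 0.117797 + 0.045338 = 0.270763
Configurations with misconfigured router contribute 0.163135, so
  P(misconfigured router | latency alert) = 0.163135 / 0.270763 ≈ 0.6025

Pr(misconfigured router | latency alert) ≈ 0.6025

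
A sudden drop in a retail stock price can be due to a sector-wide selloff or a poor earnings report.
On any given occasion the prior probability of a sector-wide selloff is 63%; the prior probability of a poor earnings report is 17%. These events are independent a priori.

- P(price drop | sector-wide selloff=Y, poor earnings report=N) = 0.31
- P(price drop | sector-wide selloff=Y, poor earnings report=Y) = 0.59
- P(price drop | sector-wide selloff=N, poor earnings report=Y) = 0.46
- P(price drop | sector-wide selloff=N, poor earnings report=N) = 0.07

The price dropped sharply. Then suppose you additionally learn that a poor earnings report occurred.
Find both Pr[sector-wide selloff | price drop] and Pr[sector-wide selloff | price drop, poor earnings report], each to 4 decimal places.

Pr[sector-wide selloff | price drop] ≈ 0.8171; Pr[sector-wide selloff | price drop, poor earnings report] ≈ 0.6859

P(price drop) = 0.07·0.37·0.83 + 0.46·0.37·0.17 + 0.31·0.63·0.83 + 0.59·0.63·0.17 = 0.021497 + 0.028934 + 0.162099 + 0.063189 = 0.275719
Restricting to configurations with sector-wide selloff present: 0.162099 + 0.063189 = 0.225288.
P(sector-wide selloff | price drop) = 0.225288 / 0.275719 ≈ 0.8171

Now also conditioning on poor earnings report=true:
P(price drop | poor earnings report) = 0.46*0.37 + 0.59*0.63 = 0.170200 + 0.371700 = 0.541900
Restricting to configurations with sector-wide selloff present: 0.59*0.63 = 0.371700.
Hence the posterior is 0.371700/0.541900 ≈ 0.6859.
Conditioning on poor earnings report lowers the posterior on sector-wide selloff: the classic explaining-away effect in a common-effect structure.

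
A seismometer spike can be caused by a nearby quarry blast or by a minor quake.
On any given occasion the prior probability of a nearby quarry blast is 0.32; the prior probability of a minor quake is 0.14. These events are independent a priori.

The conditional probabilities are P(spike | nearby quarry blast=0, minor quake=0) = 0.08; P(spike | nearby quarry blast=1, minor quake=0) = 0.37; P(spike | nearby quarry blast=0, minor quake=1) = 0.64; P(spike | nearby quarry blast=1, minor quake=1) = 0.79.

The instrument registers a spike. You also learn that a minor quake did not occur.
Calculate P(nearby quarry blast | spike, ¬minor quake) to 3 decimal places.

P(spike | ¬minor quake) = 0.08*0.68 + 0.37*0.32 = 0.054400 + 0.118400 = 0.172800
The nearby quarry blast-present share is 0.37*0.32 = 0.118400.
Hence the posterior is 0.118400/0.172800 ≈ 0.685.

P(nearby quarry blast | spike, ¬minor quake) ≈ 0.685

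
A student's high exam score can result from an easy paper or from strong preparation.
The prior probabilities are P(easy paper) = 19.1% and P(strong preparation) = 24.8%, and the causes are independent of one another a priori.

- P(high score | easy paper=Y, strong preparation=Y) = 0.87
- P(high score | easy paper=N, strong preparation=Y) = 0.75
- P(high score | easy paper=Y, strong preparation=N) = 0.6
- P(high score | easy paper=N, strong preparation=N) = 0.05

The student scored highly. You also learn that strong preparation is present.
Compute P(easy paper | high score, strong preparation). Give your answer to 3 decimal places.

Weight on easy paper=true, given the evidence: 0.87×0.191 = 0.166170
The normalizing constant is 0.75×0.809 + 0.87×0.191 = 0.772920
Posterior = 0.166170 / 0.772920 ≈ 0.215

P(easy paper | high score, strong preparation) ≈ 0.215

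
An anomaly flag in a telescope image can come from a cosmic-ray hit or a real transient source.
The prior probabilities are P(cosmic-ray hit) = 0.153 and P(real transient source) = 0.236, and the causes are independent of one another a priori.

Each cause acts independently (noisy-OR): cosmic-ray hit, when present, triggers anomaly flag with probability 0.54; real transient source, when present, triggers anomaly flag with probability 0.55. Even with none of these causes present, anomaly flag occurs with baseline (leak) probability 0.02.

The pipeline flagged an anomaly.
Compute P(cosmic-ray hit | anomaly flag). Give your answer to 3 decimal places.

P(cosmic-ray hit | anomaly flag) ≈ 0.427

Under noisy-OR, P(anomaly flag | causes) = 1 − (1−0.02)·∏(1−qᵢ) over the active causes.
Numerator (weight on configurations with cosmic-ray hit): 0.064197 + 0.028783 = 0.092980
Denominator P(anomaly flag): 0.02*0.847*0.764 + 0.559*0.847*0.236 + 0.5492*0.153*0.764 + 0.79714*0.153*0.236 = 0.217662
P(cosmic-ray hit | anomaly flag) = 0.092980/0.217662 ≈ 0.427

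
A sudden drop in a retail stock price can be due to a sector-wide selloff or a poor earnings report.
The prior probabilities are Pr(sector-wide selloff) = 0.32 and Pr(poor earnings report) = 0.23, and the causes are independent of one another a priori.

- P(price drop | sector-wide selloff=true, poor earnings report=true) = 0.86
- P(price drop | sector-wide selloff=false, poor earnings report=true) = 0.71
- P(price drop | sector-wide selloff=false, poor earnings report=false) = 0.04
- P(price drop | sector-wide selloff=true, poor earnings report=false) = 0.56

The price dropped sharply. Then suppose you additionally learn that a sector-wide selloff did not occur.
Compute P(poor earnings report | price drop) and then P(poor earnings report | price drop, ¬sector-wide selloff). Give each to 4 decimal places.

By total probability over the 4 (sector-wide selloff, poor earnings report) configurations:
  P(price drop) = 0.04·0.68·0.77 + 0.71·0.68·0.23 + 0.56·0.32·0.77 + 0.86·0.32·0.23
        = 0.020944 + 0.111044 + 0.137984 + 0.063296 = 0.333268
The terms with poor earnings report present sum to 0.174340, so
  P(poor earnings report | price drop) = 0.174340 / 0.333268 ≈ 0.5231

Now condition on the additional information:
Weight on poor earnings report=true, given the evidence: 0.71·0.23 = 0.163300
Denominator P(price drop | ¬sector-wide selloff): 0.04·0.77 + 0.71·0.23 = 0.194100
P(poor earnings report | price drop, ¬sector-wide selloff) = 0.163300/0.194100 ≈ 0.8413

P(poor earnings report | price drop) ≈ 0.5231; P(poor earnings report | price drop, ¬sector-wide selloff) ≈ 0.8413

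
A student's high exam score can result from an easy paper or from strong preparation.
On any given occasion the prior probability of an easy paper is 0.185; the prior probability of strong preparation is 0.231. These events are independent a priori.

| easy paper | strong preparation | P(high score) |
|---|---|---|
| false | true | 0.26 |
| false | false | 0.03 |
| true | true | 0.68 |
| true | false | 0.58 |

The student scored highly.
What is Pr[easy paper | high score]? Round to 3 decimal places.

For the numerator, keep only easy paper=true terms: 0.082514 + 0.029060 = 0.111574
Denominator P(high score): 0.03*0.815*0.769 + 0.26*0.815*0.231 + 0.58*0.185*0.769 + 0.68*0.185*0.231 = 0.179325
P(easy paper | high score) = 0.111574/0.179325 ≈ 0.622

Pr[easy paper | high score] ≈ 0.622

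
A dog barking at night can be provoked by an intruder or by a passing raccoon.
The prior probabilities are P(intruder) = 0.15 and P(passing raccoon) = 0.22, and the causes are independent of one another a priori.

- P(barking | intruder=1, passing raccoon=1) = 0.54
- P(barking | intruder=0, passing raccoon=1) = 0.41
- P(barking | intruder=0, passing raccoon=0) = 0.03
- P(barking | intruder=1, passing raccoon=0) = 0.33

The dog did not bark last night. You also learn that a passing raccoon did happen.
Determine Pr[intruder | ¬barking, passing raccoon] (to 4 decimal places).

Weight on intruder=true, given the evidence: 0.46×0.15 = 0.069000
The normalizing constant is 0.59×0.85 + 0.46×0.15 = 0.570500
P(intruder | ¬barking, passing raccoon) = 0.069000/0.570500 ≈ 0.1209

Pr[intruder | ¬barking, passing raccoon] ≈ 0.1209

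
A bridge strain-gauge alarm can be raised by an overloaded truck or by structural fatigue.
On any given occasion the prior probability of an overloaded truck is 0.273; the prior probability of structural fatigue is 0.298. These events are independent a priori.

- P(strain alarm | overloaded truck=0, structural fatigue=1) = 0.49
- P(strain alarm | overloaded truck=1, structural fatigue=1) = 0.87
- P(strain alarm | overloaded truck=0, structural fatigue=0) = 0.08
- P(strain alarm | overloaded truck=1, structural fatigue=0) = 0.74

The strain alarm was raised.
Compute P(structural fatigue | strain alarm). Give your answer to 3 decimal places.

P(structural fatigue | strain alarm) ≈ 0.492

P(strain alarm) = 0.08·0.727·0.702 + 0.49·0.727·0.298 + 0.74·0.273·0.702 + 0.87·0.273·0.298 = 0.040828 + 0.106157 + 0.141818 + 0.070778 = 0.359581
The structural fatigue-present share is 0.106157 + 0.070778 = 0.176935.
So P(structural fatigue | strain alarm) = 0.176935/0.359581 ≈ 0.492.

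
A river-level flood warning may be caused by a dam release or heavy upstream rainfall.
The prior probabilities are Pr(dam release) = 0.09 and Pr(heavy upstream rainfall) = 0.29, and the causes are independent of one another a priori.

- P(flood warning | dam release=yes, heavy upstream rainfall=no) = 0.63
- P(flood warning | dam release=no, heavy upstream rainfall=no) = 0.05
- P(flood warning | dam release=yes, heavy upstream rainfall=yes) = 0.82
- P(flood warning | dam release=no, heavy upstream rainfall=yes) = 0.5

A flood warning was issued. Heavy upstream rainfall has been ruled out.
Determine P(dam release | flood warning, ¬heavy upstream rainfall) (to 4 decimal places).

Enumerate both values of dam release and weight by the priors:
  P(flood warning | ¬heavy upstream rainfall) = 0.05×0.91 + 0.63×0.09
        = 0.045500 + 0.056700 = 0.102200
Keeping only the dam release-present terms gives 0.056700, so
  P(dam release | flood warning, ¬heavy upstream rainfall) = 0.056700 / 0.102200 ≈ 0.5548

P(dam release | flood warning, ¬heavy upstream rainfall) ≈ 0.5548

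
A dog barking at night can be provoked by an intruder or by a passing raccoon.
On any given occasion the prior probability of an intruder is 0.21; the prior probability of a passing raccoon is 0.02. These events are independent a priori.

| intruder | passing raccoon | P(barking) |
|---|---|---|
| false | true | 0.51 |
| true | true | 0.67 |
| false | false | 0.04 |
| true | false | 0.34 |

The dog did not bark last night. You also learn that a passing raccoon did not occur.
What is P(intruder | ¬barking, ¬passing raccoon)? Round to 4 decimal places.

P(intruder | ¬barking, ¬passing raccoon) ≈ 0.1545

P(¬barking | ¬passing raccoon) = 0.96×0.79 + 0.66×0.21 = 0.758400 + 0.138600 = 0.897000
The intruder-present share is 0.66×0.21 = 0.138600.
Hence the posterior is 0.138600/0.897000 ≈ 0.1545.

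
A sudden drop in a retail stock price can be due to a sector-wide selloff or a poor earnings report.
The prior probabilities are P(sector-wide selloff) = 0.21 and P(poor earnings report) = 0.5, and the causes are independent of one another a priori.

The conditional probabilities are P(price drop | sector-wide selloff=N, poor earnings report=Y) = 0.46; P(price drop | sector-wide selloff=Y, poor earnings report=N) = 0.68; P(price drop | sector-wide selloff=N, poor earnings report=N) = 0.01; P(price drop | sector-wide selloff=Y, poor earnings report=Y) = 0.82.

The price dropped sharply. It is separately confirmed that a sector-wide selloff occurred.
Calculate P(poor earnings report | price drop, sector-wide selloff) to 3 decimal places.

P(poor earnings report | price drop, sector-wide selloff) ≈ 0.547

P(price drop | sector-wide selloff) = 0.68×0.5 + 0.82×0.5 = 0.340000 + 0.410000 = 0.750000
Restricting to configurations with poor earnings report present: 0.82×0.5 = 0.410000.
Hence the posterior is 0.410000/0.750000 ≈ 0.547.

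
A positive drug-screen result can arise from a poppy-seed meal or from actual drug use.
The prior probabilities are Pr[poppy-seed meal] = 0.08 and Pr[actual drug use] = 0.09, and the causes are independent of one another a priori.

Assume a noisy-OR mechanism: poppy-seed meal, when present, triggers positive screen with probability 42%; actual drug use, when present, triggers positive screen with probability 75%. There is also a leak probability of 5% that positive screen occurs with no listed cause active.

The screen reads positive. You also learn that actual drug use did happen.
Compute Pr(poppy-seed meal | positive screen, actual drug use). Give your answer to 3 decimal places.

Pr(poppy-seed meal | positive screen, actual drug use) ≈ 0.090

Under noisy-OR, P(positive screen | causes) = 1 − (1−0.05)·∏(1−qᵢ) over the active causes.
Enumerate both values of poppy-seed meal and weight by the priors:
  P(positive screen | actual drug use) = 0.7625*0.92 + 0.86225*0.08
        = 0.701500 + 0.068980 = 0.770480
Configurations with poppy-seed meal contribute 0.068980, so
  P(poppy-seed meal | positive screen, actual drug use) = 0.068980 / 0.770480 ≈ 0.090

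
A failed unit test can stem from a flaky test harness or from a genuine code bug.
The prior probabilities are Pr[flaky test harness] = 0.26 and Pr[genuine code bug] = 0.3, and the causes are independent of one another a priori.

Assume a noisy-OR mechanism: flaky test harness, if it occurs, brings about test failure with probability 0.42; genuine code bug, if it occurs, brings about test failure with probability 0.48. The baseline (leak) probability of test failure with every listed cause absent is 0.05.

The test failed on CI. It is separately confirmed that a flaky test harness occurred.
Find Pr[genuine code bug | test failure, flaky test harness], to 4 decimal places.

Pr[genuine code bug | test failure, flaky test harness] ≈ 0.4051

Under noisy-OR, P(test failure | causes) = 1 − (1−0.05)·∏(1−qᵢ) over the active causes.
P(test failure | flaky test harness) = 0.449×0.7 + 0.71348×0.3 = 0.314300 + 0.214044 = 0.528344
The genuine code bug-present share is 0.71348×0.3 = 0.214044.
P(genuine code bug | test failure, flaky test harness) = 0.214044 / 0.528344 ≈ 0.4051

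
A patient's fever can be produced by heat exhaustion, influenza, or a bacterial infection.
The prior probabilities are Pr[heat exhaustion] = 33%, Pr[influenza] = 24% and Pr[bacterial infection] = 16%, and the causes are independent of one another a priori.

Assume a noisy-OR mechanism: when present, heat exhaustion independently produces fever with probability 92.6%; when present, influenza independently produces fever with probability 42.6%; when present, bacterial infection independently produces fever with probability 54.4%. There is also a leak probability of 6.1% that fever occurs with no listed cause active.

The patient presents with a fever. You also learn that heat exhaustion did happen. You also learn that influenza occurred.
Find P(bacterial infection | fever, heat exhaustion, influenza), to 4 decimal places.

Under noisy-OR, P(fever | causes) = 1 − (1−0.061)·∏(1−qᵢ) over the active causes.
By total probability over both values of bacterial infection:
  P(fever | heat exhaustion, influenza) = 0.960115×0.84 + 0.981812×0.16
        = 0.806497 + 0.157090 = 0.963587
Keeping only the bacterial infection-present terms gives 0.157090, so
  P(bacterial infection | fever, heat exhaustion, influenza) = 0.157090 / 0.963587 ≈ 0.1630

P(bacterial infection | fever, heat exhaustion, influenza) ≈ 0.1630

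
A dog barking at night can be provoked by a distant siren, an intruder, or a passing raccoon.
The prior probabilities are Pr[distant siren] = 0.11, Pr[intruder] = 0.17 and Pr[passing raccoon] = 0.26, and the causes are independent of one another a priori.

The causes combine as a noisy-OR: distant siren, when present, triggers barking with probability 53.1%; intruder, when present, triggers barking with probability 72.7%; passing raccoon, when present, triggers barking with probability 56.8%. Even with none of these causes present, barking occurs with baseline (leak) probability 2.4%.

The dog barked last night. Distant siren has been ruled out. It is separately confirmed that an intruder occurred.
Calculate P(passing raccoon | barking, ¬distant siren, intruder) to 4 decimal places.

Under noisy-OR, P(barking | causes) = 1 − (1−0.024)·∏(1−qᵢ) over the active causes.
P(barking | ¬distant siren, intruder) = 0.733552·0.74 + 0.884894·0.26 = 0.542828 + 0.230072 = 0.772900
The passing raccoon-present share is 0.884894·0.26 = 0.230072.
Hence the posterior is 0.230072/0.772900 ≈ 0.2977.

P(passing raccoon | barking, ¬distant siren, intruder) ≈ 0.2977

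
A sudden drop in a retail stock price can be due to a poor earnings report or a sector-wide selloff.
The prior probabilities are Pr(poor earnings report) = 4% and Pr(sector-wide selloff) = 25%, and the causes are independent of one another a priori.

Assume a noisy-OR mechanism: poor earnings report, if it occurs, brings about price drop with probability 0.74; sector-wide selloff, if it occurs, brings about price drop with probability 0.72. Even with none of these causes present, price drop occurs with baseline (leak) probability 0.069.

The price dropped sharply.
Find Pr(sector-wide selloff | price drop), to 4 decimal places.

Under noisy-OR, P(price drop | causes) = 1 − (1−0.069)·∏(1−qᵢ) over the active causes.
Weight on sector-wide selloff=true, given the evidence: 0.177437 + 0.009322 = 0.186759
Normalizer over all consistent configurations: 0.069*0.96*0.75 + 0.73932*0.96*0.25 + 0.75794*0.04*0.75 + 0.932223*0.04*0.25 = 0.259177
Posterior = 0.186759 / 0.259177 ≈ 0.7206

Pr(sector-wide selloff | price drop) ≈ 0.7206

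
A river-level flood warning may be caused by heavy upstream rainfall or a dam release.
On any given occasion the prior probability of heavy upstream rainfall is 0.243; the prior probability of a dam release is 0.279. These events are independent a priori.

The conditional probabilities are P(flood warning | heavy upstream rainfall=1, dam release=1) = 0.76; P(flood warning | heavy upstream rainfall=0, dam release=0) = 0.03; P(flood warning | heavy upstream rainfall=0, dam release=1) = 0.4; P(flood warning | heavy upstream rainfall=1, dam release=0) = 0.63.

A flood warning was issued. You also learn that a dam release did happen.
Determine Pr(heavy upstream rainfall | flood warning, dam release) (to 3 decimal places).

Pr(heavy upstream rainfall | flood warning, dam release) ≈ 0.379

Numerator (weight on configurations with heavy upstream rainfall): 0.76×0.243 = 0.184680
The normalizing constant is 0.4×0.757 + 0.76×0.243 = 0.487480
P(heavy upstream rainfall | flood warning, dam release) = 0.184680/0.487480 ≈ 0.379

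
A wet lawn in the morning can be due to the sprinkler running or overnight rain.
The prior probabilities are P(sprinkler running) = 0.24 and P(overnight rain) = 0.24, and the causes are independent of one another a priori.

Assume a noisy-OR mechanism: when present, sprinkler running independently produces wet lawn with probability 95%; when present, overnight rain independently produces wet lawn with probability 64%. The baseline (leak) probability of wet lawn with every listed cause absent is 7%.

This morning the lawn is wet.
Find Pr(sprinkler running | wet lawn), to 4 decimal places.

Pr(sprinkler running | wet lawn) ≈ 0.5877

Under noisy-OR, P(wet lawn | causes) = 1 − (1−0.07)·∏(1−qᵢ) over the active causes.
Weight on sprinkler running=true, given the evidence: 0.173918 + 0.056636 = 0.230554
Denominator P(wet lawn): 0.07·0.76·0.76 + 0.6652·0.76·0.24 + 0.9535·0.24·0.76 + 0.98326·0.24·0.24 = 0.392318
Posterior = 0.230554 / 0.392318 ≈ 0.5877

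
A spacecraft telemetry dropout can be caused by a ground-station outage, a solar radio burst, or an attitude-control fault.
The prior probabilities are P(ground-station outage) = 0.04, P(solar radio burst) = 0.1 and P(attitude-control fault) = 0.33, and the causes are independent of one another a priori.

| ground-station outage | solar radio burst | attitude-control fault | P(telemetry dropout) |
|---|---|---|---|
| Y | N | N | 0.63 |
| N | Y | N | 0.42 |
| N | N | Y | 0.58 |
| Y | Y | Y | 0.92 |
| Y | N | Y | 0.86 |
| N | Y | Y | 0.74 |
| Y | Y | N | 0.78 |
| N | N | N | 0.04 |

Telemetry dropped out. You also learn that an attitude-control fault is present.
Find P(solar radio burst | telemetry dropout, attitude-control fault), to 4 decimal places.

P(telemetry dropout | attitude-control fault) = 0.58×0.96×0.9 + 0.74×0.96×0.1 + 0.86×0.04×0.9 + 0.92×0.04×0.1 = 0.501120 + 0.071040 + 0.030960 + 0.003680 = 0.606800
The solar radio burst-present share is 0.071040 + 0.003680 = 0.074720.
Hence the posterior is 0.074720/0.606800 ≈ 0.1231.

P(solar radio burst | telemetry dropout, attitude-control fault) ≈ 0.1231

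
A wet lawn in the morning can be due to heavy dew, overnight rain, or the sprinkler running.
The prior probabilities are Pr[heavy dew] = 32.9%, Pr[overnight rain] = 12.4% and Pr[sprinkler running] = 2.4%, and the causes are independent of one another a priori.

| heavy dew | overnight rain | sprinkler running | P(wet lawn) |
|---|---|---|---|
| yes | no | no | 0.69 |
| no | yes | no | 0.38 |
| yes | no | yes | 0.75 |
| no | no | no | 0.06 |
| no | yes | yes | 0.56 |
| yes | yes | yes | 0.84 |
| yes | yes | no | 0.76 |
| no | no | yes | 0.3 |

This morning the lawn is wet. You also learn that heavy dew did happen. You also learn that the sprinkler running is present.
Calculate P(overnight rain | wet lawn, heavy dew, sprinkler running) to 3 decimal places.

P(overnight rain | wet lawn, heavy dew, sprinkler running) ≈ 0.137

Enumerate both values of overnight rain and weight by the priors:
  P(wet lawn | heavy dew, sprinkler running) = 0.75·0.876 + 0.84·0.124
        = 0.657000 + 0.104160 = 0.761160
The terms with overnight rain present sum to 0.104160, so
  P(overnight rain | wet lawn, heavy dew, sprinkler running) = 0.104160 / 0.761160 ≈ 0.137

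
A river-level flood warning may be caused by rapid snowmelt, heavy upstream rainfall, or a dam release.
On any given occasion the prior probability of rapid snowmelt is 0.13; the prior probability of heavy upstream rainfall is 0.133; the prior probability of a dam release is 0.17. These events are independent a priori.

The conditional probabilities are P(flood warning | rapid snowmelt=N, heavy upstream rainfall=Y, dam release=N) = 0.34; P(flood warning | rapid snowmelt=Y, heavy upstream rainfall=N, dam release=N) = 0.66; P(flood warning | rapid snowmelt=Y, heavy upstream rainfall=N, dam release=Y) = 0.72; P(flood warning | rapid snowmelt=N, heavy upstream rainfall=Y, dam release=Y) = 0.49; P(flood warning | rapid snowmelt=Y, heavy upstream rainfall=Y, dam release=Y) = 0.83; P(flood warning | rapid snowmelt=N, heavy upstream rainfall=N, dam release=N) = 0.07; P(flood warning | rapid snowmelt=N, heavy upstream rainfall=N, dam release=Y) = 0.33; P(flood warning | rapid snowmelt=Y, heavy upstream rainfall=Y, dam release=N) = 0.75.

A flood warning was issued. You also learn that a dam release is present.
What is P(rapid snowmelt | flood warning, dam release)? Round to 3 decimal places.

Weight on rapid snowmelt=true, given the evidence: 0.081151 + 0.014351 = 0.095502
The normalizing constant is 0.33*0.87*0.867 + 0.49*0.87*0.133 + 0.72*0.13*0.867 + 0.83*0.13*0.133 = 0.401116
Posterior = 0.095502 / 0.401116 ≈ 0.238

P(rapid snowmelt | flood warning, dam release) ≈ 0.238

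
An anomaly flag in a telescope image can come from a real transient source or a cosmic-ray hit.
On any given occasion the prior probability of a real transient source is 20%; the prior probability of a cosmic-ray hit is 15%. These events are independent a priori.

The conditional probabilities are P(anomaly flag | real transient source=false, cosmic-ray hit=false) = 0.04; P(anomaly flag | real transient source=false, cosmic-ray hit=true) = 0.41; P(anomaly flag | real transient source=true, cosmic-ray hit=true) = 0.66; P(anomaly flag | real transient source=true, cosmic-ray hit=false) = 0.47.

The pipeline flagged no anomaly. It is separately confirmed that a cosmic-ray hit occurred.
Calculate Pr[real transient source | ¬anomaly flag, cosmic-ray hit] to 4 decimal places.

Pr[real transient source | ¬anomaly flag, cosmic-ray hit] ≈ 0.1259

For the numerator, keep only real transient source=true terms: 0.34×0.2 = 0.068000
Denominator P(¬anomaly flag | cosmic-ray hit): 0.59×0.8 + 0.34×0.2 = 0.540000
Posterior = 0.068000 / 0.540000 ≈ 0.1259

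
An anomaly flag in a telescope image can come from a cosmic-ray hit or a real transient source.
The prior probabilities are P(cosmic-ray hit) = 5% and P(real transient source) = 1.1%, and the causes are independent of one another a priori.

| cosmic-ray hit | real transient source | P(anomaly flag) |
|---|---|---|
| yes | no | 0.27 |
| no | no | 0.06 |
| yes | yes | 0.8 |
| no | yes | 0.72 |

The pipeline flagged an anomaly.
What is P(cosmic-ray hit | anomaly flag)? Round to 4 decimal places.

P(cosmic-ray hit | anomaly flag) ≈ 0.1775

Numerator (weight on configurations with cosmic-ray hit): 0.013352 + 0.000440 = 0.013792
Normalizer over all consistent configurations: 0.06·0.95·0.989 + 0.72·0.95·0.011 + 0.27·0.05·0.989 + 0.8·0.05·0.011 = 0.077689
P(cosmic-ray hit | anomaly flag) = 0.013792/0.077689 ≈ 0.1775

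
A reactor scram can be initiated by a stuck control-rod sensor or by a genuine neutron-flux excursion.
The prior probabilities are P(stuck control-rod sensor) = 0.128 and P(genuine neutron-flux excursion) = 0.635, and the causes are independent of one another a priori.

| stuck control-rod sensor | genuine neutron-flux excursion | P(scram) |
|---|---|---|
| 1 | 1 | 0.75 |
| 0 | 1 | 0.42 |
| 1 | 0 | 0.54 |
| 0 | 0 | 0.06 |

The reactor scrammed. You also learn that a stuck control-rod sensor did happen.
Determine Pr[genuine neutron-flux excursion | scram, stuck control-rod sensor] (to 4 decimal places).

Pr[genuine neutron-flux excursion | scram, stuck control-rod sensor] ≈ 0.7073

P(scram | stuck control-rod sensor) = 0.54·0.365 + 0.75·0.635 = 0.197100 + 0.476250 = 0.673350
Restricting to configurations with genuine neutron-flux excursion present: 0.75·0.635 = 0.476250.
P(genuine neutron-flux excursion | scram, stuck control-rod sensor) = 0.476250 / 0.673350 ≈ 0.7073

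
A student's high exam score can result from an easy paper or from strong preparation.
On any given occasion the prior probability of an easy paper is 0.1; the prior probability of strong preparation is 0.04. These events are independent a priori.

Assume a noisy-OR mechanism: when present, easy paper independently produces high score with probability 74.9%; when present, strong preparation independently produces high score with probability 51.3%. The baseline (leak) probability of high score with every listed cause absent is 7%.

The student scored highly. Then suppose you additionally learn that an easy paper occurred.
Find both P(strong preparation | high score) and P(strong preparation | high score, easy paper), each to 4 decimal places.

Under noisy-OR, P(high score | causes) = 1 − (1−0.07)·∏(1−qᵢ) over the active causes.
P(high score) = 0.07*0.9*0.96 + 0.54709*0.9*0.04 + 0.76657*0.1*0.96 + 0.88632*0.1*0.04 = 0.060480 + 0.019695 + 0.073591 + 0.003545 = 0.157311
The strong preparation-present share is 0.019695 + 0.003545 = 0.023240.
So P(strong preparation | high score) = 0.023240/0.157311 ≈ 0.1477.

With the extra evidence:
Enumerate both values of strong preparation and weight by the priors:
  P(high score | easy paper) = 0.76657*0.96 + 0.88632*0.04
        = 0.735907 + 0.035453 = 0.771360
Configurations with strong preparation contribute 0.035453, so
  P(strong preparation | high score, easy paper) = 0.035453 / 0.771360 ≈ 0.0460
The drop from 0.1477 to 0.0460 is the explaining-away (discounting) effect.

P(strong preparation | high score) ≈ 0.1477; P(strong preparation | high score, easy paper) ≈ 0.0460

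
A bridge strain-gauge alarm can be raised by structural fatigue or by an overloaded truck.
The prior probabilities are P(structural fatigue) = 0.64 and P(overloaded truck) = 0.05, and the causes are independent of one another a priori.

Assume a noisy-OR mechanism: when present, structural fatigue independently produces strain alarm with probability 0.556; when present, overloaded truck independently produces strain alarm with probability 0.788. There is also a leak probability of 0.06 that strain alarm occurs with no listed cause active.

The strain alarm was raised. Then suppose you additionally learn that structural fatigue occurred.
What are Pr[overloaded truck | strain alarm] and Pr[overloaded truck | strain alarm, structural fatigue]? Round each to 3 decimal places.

Pr[overloaded truck | strain alarm] ≈ 0.104; Pr[overloaded truck | strain alarm, structural fatigue] ≈ 0.076

Under noisy-OR, P(strain alarm | causes) = 1 − (1−0.06)·∏(1−qᵢ) over the active causes.
P(strain alarm) = 0.06·0.36·0.95 + 0.80072·0.36·0.05 + 0.58264·0.64·0.95 + 0.91152·0.64·0.05 = 0.020520 + 0.014413 + 0.354245 + 0.029169 = 0.418347
Of this, 0.043582 comes from 0.014413 + 0.029169 (the overloaded truck=true cases).
P(overloaded truck | strain alarm) = 0.043582 / 0.418347 ≈ 0.104

With the extra evidence:
Enumerate both values of overloaded truck and weight by the priors:
  P(strain alarm | structural fatigue) = 0.58264·0.95 + 0.91152·0.05
        = 0.553508 + 0.045576 = 0.599084
The terms with overloaded truck present sum to 0.045576, so
  P(overloaded truck | strain alarm, structural fatigue) = 0.045576 / 0.599084 ≈ 0.076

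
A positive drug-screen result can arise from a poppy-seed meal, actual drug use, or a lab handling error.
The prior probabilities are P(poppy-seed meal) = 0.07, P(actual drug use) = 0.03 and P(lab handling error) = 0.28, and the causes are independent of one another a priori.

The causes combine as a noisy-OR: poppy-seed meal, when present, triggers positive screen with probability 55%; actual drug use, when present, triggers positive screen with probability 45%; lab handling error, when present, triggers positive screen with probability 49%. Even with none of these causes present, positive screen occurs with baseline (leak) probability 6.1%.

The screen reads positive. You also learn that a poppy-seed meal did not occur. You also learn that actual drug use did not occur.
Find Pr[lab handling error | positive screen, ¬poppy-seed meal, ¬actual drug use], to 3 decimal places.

Under noisy-OR, P(positive screen | causes) = 1 − (1−0.061)·∏(1−qᵢ) over the active causes.
P(positive screen | ¬poppy-seed meal, ¬actual drug use) = 0.061*0.72 + 0.52111*0.28 = 0.043920 + 0.145911 = 0.189831
Of this, 0.145911 comes from 0.52111*0.28 (the lab handling error=true cases).
So P(lab handling error | positive screen, ¬poppy-seed meal, ¬actual drug use) = 0.145911/0.189831 ≈ 0.769.

Pr[lab handling error | positive screen, ¬poppy-seed meal, ¬actual drug use] ≈ 0.769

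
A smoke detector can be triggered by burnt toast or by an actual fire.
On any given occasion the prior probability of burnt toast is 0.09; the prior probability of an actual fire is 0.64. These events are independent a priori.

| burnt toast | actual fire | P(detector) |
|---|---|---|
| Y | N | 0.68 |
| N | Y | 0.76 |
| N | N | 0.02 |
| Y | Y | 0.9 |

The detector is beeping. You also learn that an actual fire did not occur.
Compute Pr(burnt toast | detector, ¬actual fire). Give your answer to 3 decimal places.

By total probability over both values of burnt toast:
  P(detector | ¬actual fire) = 0.02*0.91 + 0.68*0.09
        = 0.018200 + 0.061200 = 0.079400
Configurations with burnt toast contribute 0.061200, so
  P(burnt toast | detector, ¬actual fire) = 0.061200 / 0.079400 ≈ 0.771

Pr(burnt toast | detector, ¬actual fire) ≈ 0.771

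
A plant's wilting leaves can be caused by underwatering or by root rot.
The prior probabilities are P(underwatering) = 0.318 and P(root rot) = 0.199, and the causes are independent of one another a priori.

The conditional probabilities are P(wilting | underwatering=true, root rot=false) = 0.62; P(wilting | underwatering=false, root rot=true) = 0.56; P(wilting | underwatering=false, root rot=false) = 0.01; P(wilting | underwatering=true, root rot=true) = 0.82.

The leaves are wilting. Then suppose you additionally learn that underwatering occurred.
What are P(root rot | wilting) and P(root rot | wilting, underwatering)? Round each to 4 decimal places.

P(root rot | wilting) ≈ 0.4391; P(root rot | wilting, underwatering) ≈ 0.2473

By total probability over the 4 (underwatering, root rot) configurations:
  P(wilting) = 0.01·0.682·0.801 + 0.56·0.682·0.199 + 0.62·0.318·0.801 + 0.82·0.318·0.199
        = 0.005463 + 0.076002 + 0.157925 + 0.051891 = 0.291281
Configurations with root rot contribute 0.127893, so
  P(root rot | wilting) = 0.127893 / 0.291281 ≈ 0.4391

Now also conditioning on underwatering=true:
Enumerate both values of root rot and weight by the priors:
  P(wilting | underwatering) = 0.62×0.801 + 0.82×0.199
        = 0.496620 + 0.163180 = 0.659800
Configurations with root rot contribute 0.163180, so
  P(root rot | wilting, underwatering) = 0.163180 / 0.659800 ≈ 0.2473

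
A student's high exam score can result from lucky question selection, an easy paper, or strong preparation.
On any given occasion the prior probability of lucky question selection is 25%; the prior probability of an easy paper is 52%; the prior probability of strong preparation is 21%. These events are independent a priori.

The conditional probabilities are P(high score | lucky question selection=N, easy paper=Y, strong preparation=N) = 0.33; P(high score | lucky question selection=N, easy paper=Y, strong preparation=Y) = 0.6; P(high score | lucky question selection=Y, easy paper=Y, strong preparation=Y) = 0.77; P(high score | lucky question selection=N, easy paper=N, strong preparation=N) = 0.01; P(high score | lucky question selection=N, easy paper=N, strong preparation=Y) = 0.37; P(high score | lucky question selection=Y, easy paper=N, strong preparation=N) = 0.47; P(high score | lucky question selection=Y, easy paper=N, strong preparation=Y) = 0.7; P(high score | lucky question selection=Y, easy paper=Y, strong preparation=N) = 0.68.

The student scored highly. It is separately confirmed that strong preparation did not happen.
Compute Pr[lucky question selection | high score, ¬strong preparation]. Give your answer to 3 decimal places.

Enumerate the 4 (lucky question selection, easy paper) configurations and weight by the priors:
  P(high score | ¬strong preparation) = 0.01·0.75·0.48 + 0.33·0.75·0.52 + 0.47·0.25·0.48 + 0.68·0.25·0.52
        = 0.003600 + 0.128700 + 0.056400 + 0.088400 = 0.277100
Configurations with lucky question selection contribute 0.144800, so
  P(lucky question selection | high score, ¬strong preparation) = 0.144800 / 0.277100 ≈ 0.523

Pr[lucky question selection | high score, ¬strong preparation] ≈ 0.523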